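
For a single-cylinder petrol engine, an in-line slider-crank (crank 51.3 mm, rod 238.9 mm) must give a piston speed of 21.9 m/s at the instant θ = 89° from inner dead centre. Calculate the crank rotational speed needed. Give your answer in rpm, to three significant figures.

4060

For an in-line slider-crank, |v_piston| = rω|sinθ|·[1 + r cosθ/√(L² − r² sin²θ)].
With r = 0.0513 m, L = 0.2389 m, θ = 89°: the bracketed kinematic factor |dx/dθ| = 0.051489 m.
ω = v/|dx/dθ| = 21.9/0.051489 = 425.33 rad/s.
N = 60ω/(2π) = 4061.6 rpm.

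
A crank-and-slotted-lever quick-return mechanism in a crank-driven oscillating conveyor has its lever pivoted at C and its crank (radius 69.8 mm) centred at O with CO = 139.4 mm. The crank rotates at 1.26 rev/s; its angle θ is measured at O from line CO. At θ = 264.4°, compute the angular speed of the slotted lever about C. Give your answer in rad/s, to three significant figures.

ω = 7.917 rad/s (from 1.26 rev/s).
Crank pin A relative to C: A = (d + r cosθ, r sinθ); lever angle φ = atan2(r sinθ, d + r cosθ).
Differentiating tanφ: φ̇ = rω(d cosθ + r)/(d² + r² + 2dr cosθ).
d² + r² + 2dr cosθ = |CA|² = 0.0224054 m²;  d cosθ + r = +0.056197 m.
|ω_lever| = |0.0698·7.917·+0.056197| / 0.0224054 = 1.386 rad/s.

1.39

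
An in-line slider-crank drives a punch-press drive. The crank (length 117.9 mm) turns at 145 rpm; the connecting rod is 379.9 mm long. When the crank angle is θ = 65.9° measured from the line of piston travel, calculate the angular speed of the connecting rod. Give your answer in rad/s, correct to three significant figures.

ω = 15.18 rad/s (converted from 145 rpm).
The rod makes angle φ with the slider axis where L sinφ = r sinθ; differentiating, L cosφ·φ̇ = r ω cosθ.
L cosφ = √(L² − r² sin²θ) = 0.36434 m.
|ω_rod| = r ω |cosθ| / √(L² − r² sin²θ) = 0.1179·15.18·0.40833/0.36434 = 2.0064 rad/s.

2.01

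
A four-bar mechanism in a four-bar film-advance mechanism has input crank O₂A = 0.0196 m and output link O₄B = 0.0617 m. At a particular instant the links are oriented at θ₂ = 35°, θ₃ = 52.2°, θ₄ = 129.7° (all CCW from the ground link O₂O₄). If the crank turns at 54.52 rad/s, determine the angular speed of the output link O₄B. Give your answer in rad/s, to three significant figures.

5.25

ω₂ = 54.52 rad/s
Differentiating the loop-closure r₂e^{iθ₂}+r₃e^{iθ₃}=r₁+r₄e^{iθ₄} gives r₂ω₂e^{iθ₂}+r₃ω₃e^{iθ₃}=r₄ω₄e^{iθ₄}.
Eliminating the other unknown: ω₄ = r₂ω₂ sin(θ₂−θ₃) / [r₄ sin(θ₄−θ₃)].
Numerator sine = -0.29571; denominator sine = +0.97630.
Result = 0.0196·54.52·(-0.29571) / (0.0617·(+0.97630)) = -5.2458 rad/s; magnitude 5.2458 rad/s.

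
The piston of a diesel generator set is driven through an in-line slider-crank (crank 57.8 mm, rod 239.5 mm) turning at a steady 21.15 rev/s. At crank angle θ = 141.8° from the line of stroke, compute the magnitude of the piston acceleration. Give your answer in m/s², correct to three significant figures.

ω = 2π·21.1 = 132.9 rad/s
x(θ) = r cosθ + √(L² − r² sin²θ); with ω constant, a = ω²·d²x/dθ².
d²x/dθ² = −r cosθ − r²(cos2θ)/√u − r⁴ sin²2θ/(4u^{3/2}),  u = L² − r² sin²θ = 0.0560826 m².
Substituting r = 0.0578 m, L = 0.2395 m, θ = 141.8°: d²x/dθ² = +0.041907 m.
a = ω²·d²x/dθ² = (132.9)²·(+0.041907) = +740.06 m/s²;  |a| = 740.06 m/s².

740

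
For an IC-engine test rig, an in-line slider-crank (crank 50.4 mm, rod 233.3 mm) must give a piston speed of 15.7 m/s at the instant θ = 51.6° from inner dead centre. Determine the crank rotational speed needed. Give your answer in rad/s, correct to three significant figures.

For an in-line slider-crank, |v_piston| = rω|sinθ|·[1 + r cosθ/√(L² − r² sin²θ)].
With r = 0.0504 m, L = 0.2333 m, θ = 51.6°: the bracketed kinematic factor |dx/dθ| = 0.044876 m.
ω = v/|dx/dθ| = 15.7/0.044876 = 349.85 rad/s.

350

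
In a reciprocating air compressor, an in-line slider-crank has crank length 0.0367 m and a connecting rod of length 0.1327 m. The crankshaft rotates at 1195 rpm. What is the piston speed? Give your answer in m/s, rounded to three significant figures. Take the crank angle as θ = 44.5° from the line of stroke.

3.87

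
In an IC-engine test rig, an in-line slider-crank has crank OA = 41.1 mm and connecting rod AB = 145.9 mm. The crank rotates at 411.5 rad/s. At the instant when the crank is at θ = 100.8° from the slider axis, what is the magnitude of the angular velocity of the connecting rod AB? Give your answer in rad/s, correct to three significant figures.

ω = 411.5 rad/s
The rod makes angle φ with the slider axis where L sinφ = r sinθ; differentiating, L cosφ·φ̇ = r ω cosθ.
L cosφ = √(L² − r² sin²θ) = 0.1402 m.
|ω_rod| = r ω |cosθ| / √(L² − r² sin²θ) = 0.0411·411.5·0.18738/0.1402 = 22.604 rad/s.

22.6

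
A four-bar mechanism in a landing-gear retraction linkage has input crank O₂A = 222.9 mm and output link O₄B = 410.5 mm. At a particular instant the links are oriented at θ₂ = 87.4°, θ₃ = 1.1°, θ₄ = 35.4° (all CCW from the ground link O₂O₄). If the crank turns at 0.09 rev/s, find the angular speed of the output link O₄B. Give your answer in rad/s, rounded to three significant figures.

0.544

ω₂ = 0.5655 rad/s (from 0.09 rev/s).
Differentiating the loop-closure r₂e^{iθ₂}+r₃e^{iθ₃}=r₁+r₄e^{iθ₄} gives r₂ω₂e^{iθ₂}+r₃ω₃e^{iθ₃}=r₄ω₄e^{iθ₄}.
Eliminating the other unknown: ω₄ = r₂ω₂ sin(θ₂−θ₃) / [r₄ sin(θ₄−θ₃)].
Numerator sine = +0.99792; denominator sine = +0.56353.
Result = 0.2229·0.5655·(+0.99792) / (0.4105·(+0.56353)) = +0.54375 rad/s; magnitude 0.54375 rad/s.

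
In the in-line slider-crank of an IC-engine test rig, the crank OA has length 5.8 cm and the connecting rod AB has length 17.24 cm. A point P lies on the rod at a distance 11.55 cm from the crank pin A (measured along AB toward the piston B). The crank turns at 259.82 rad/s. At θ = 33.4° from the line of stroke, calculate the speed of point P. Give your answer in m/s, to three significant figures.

ω = 259.8 rad/s.  Crank-pin speed |V_A| = rω = 15.07 m/s, perpendicular to OA.
Rod angle: sinφ = −(r/L) sinθ ⇒ φ = -10.673°; ω_rod = −rω cosθ/√(L²−r²sin²θ) = -74.259 rad/s.
V_P = V_A + ω_rod × AP, with AP = 0.1155 m along the rod.
Components: V_Px = −rω sinθ − a·ω_rod·sinφ = -9.8839 m/s;  V_Py = rω cosθ + a·ω_rod·cosφ = +4.1522 m/s.
|V_P| = √(V_Px² + V_Py²) = 10.721 m/s.

10.7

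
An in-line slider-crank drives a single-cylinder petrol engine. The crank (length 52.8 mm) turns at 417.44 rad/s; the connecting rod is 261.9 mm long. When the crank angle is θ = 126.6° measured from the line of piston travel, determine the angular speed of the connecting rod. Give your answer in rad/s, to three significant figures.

ω = 417.4 rad/s
The rod makes angle φ with the slider axis where L sinφ = r sinθ; differentiating, L cosφ·φ̇ = r ω cosθ.
L cosφ = √(L² − r² sin²θ) = 0.25845 m.
|ω_rod| = r ω |cosθ| / √(L² − r² sin²θ) = 0.0528·417.4·0.59622/0.25845 = 50.847 rad/s.

50.8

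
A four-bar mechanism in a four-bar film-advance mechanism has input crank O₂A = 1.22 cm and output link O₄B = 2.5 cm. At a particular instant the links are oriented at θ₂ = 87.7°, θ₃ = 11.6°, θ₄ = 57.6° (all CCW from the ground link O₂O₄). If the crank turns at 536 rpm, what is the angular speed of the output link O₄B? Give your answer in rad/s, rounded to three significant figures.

ω₂ = 56.13 rad/s (from 536 rpm).
Differentiating the loop-closure r₂e^{iθ₂}+r₃e^{iθ₃}=r₁+r₄e^{iθ₄} gives r₂ω₂e^{iθ₂}+r₃ω₃e^{iθ₃}=r₄ω₄e^{iθ₄}.
Eliminating the other unknown: ω₄ = r₂ω₂ sin(θ₂−θ₃) / [r₄ sin(θ₄−θ₃)].
Numerator sine = +0.97072; denominator sine = +0.71934.
Result = 0.0122·56.13·(+0.97072) / (0.025·(+0.71934)) = +36.963 rad/s; magnitude 36.963 rad/s.

37.0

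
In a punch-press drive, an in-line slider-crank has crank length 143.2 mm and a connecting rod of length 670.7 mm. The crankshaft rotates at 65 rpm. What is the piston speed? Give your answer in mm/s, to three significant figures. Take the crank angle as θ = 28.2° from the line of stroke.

ω = 2π·65/60 = 6.807 rad/s
For an in-line slider-crank, x = r cosθ + √(L² − r² sin²θ), so v = −rω sinθ·[1 + r cosθ/√(L² − r² sin²θ)].
With r = 0.1432 m, L = 0.6707 m, θ = 28.2°: √(L² − r² sin²θ) = 0.66728 m.
v = −0.1432·6.807·0.47255·[1 + 0.1432·0.88130/0.66728] = -0.54773 m/s.
|v| = 0.54773 m/s = 547.73 mm/s.

548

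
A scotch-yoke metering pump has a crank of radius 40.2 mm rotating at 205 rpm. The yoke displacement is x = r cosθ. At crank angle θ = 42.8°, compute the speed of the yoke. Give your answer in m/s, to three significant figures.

ω = 21.47 rad/s (from 205 rpm).
x = r cosθ ⇒ ẋ = −rω sinθ.
|v| = rω|sinθ| = 0.0402·21.47·|sin 42.8°| = 0.58635 m/s.

0.586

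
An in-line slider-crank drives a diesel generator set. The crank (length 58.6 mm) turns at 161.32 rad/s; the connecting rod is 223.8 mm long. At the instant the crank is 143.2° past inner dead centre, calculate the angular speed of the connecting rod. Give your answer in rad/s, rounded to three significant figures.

ω = 161.3 rad/s
The rod makes angle φ with the slider axis where L sinφ = r sinθ; differentiating, L cosφ·φ̇ = r ω cosθ.
L cosφ = √(L² − r² sin²θ) = 0.22103 m.
|ω_rod| = r ω |cosθ| / √(L² − r² sin²θ) = 0.0586·161.3·0.80073/0.22103 = 34.247 rad/s.

34.2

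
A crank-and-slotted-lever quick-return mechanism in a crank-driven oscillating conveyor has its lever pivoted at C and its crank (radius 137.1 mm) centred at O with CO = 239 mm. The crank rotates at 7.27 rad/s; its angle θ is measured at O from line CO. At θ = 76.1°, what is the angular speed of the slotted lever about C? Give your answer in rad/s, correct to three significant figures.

2.12

ω = 7.27 rad/s
Crank pin A relative to C: A = (d + r cosθ, r sinθ); lever angle φ = atan2(r sinθ, d + r cosθ).
Differentiating tanφ: φ̇ = rω(d cosθ + r)/(d² + r² + 2dr cosθ).
d² + r² + 2dr cosθ = |CA|² = 0.0916605 m²;  d cosθ + r = +0.19451 m.
|ω_lever| = |0.1371·7.27·+0.19451| / 0.0916605 = 2.1152 rad/s.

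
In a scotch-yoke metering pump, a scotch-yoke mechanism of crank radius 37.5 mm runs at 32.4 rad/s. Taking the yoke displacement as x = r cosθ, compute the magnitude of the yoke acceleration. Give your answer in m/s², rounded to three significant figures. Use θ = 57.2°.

ω = 32.4 rad/s
x = r cosθ ⇒ ẍ = −rω² cosθ (ω constant).
|a| = rω²|cosθ| = 0.0375·(32.4)²·|cos 57.2°| = 21.325 m/s².

21.3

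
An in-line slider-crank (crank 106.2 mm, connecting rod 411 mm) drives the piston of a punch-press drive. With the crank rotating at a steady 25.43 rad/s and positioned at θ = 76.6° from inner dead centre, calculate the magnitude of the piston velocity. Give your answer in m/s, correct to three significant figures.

ω = 25.43 rad/s
For an in-line slider-crank, x = r cosθ + √(L² − r² sin²θ), so v = −rω sinθ·[1 + r cosθ/√(L² − r² sin²θ)].
With r = 0.1062 m, L = 0.411 m, θ = 76.6°: √(L² − r² sin²θ) = 0.3978 m.
v = −0.1062·25.43·0.97278·[1 + 0.1062·0.23175/0.3978] = -2.7897 m/s.
|v| = 2.7897 m/s.

2.79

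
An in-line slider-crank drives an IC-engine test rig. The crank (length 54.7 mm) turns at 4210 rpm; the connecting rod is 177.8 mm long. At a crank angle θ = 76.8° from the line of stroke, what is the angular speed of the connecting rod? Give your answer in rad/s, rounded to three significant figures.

32.5

ω = 440.9 rad/s (converted from 4210 rpm).
The rod makes angle φ with the slider axis where L sinφ = r sinθ; differentiating, L cosφ·φ̇ = r ω cosθ.
L cosφ = √(L² − r² sin²θ) = 0.16964 m.
|ω_rod| = r ω |cosθ| / √(L² − r² sin²θ) = 0.0547·440.9·0.22835/0.16964 = 32.462 rad/s.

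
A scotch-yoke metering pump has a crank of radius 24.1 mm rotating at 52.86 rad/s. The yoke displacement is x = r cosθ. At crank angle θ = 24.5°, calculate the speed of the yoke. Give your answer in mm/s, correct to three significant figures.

528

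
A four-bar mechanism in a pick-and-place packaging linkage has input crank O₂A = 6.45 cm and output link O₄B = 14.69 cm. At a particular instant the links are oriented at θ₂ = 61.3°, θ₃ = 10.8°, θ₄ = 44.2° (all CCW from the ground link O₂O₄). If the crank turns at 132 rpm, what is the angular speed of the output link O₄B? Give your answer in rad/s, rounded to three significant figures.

ω₂ = 13.82 rad/s (from 132 rpm).
Differentiating the loop-closure r₂e^{iθ₂}+r₃e^{iθ₃}=r₁+r₄e^{iθ₄} gives r₂ω₂e^{iθ₂}+r₃ω₃e^{iθ₃}=r₄ω₄e^{iθ₄}.
Eliminating the other unknown: ω₄ = r₂ω₂ sin(θ₂−θ₃) / [r₄ sin(θ₄−θ₃)].
Numerator sine = +0.77162; denominator sine = +0.55048.
Result = 0.0645·13.82·(+0.77162) / (0.1469·(+0.55048)) = +8.5075 rad/s; magnitude 8.5075 rad/s.

8.51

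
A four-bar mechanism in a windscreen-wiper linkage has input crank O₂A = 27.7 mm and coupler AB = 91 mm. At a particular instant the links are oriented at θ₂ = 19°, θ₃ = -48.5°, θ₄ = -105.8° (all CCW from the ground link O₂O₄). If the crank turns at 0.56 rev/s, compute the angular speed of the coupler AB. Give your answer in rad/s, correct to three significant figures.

1.05

ω₂ = 3.519 rad/s (from 0.56 rev/s).
Differentiating the loop-closure r₂e^{iθ₂}+r₃e^{iθ₃}=r₁+r₄e^{iθ₄} gives r₂ω₂e^{iθ₂}+r₃ω₃e^{iθ₃}=r₄ω₄e^{iθ₄}.
Eliminating the other unknown: ω₃ = r₂ω₂ sin(θ₄−θ₂) / [r₃ sin(θ₃−θ₄)].
Numerator sine = -0.82115; denominator sine = +0.84151.
Result = 0.0277·3.519·(-0.82115) / (0.091·(+0.84151)) = -1.0451 rad/s; magnitude 1.0451 rad/s.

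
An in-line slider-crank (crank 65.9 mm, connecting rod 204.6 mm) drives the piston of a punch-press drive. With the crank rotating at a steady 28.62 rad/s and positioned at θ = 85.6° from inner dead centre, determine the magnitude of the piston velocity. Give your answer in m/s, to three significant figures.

1.93

ω = 28.62 rad/s
For an in-line slider-crank, x = r cosθ + √(L² − r² sin²θ), so v = −rω sinθ·[1 + r cosθ/√(L² − r² sin²θ)].
With r = 0.0659 m, L = 0.2046 m, θ = 85.6°: √(L² − r² sin²θ) = 0.19376 m.
v = −0.0659·28.62·0.99705·[1 + 0.0659·0.07672/0.19376] = -1.9296 m/s.
|v| = 1.9296 m/s.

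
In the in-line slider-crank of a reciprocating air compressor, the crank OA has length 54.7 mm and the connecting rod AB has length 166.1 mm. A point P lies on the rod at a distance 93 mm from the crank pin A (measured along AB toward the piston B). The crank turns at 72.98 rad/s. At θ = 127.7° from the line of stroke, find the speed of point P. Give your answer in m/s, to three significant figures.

2.99

ω = 72.98 rad/s.  Crank-pin speed |V_A| = rω = 3.992 m/s, perpendicular to OA.
Rod angle: sinφ = −(r/L) sinθ ⇒ φ = -15.104°; ω_rod = −rω cosθ/√(L²−r²sin²θ) = +15.223 rad/s.
V_P = V_A + ω_rod × AP, with AP = 0.093 m along the rod.
Components: V_Px = −rω sinθ − a·ω_rod·sinφ = -2.7897 m/s;  V_Py = rω cosθ + a·ω_rod·cosφ = -1.0744 m/s.
|V_P| = √(V_Px² + V_Py²) = 2.9894 m/s.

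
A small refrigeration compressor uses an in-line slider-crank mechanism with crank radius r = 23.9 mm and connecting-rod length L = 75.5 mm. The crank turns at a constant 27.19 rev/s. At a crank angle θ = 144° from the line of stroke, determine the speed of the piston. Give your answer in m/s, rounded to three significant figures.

1.77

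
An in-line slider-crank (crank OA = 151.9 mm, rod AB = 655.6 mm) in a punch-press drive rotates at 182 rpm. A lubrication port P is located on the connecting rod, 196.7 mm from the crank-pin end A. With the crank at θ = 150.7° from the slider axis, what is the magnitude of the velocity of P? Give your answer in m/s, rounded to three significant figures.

2.21

ω = 19.06 rad/s.  Crank-pin speed |V_A| = rω = 2.8951 m/s, perpendicular to OA.
Rod angle: sinφ = −(r/L) sinθ ⇒ φ = -6.511°; ω_rod = −rω cosθ/√(L²−r²sin²θ) = +3.876 rad/s.
V_P = V_A + ω_rod × AP, with AP = 0.1967 m along the rod.
Components: V_Px = −rω sinθ − a·ω_rod·sinφ = -1.3303 m/s;  V_Py = rω cosθ + a·ω_rod·cosφ = -1.7672 m/s.
|V_P| = √(V_Px² + V_Py²) = 2.212 m/s.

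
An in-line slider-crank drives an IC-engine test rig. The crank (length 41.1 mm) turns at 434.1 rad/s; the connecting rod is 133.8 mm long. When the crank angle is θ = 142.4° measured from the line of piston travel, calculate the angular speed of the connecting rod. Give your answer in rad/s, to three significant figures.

ω = 434.1 rad/s
The rod makes angle φ with the slider axis where L sinφ = r sinθ; differentiating, L cosφ·φ̇ = r ω cosθ.
L cosφ = √(L² − r² sin²θ) = 0.13143 m.
|ω_rod| = r ω |cosθ| / √(L² − r² sin²θ) = 0.0411·434.1·0.79229/0.13143 = 107.55 rad/s.

108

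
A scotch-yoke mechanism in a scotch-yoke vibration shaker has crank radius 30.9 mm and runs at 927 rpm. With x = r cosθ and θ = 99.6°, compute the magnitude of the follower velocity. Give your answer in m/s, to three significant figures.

2.96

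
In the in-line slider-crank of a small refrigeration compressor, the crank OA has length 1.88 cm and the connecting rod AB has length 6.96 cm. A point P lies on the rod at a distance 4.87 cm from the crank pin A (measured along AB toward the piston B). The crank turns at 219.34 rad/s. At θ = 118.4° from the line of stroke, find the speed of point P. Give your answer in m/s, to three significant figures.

3.34

ω = 219.3 rad/s.  Crank-pin speed |V_A| = rω = 4.1236 m/s, perpendicular to OA.
Rod angle: sinφ = −(r/L) sinθ ⇒ φ = -13.745°; ω_rod = −rω cosθ/√(L²−r²sin²θ) = +29.01 rad/s.
V_P = V_A + ω_rod × AP, with AP = 0.0487 m along the rod.
Components: V_Px = −rω sinθ − a·ω_rod·sinφ = -3.2916 m/s;  V_Py = rω cosθ + a·ω_rod·cosφ = -0.58895 m/s.
|V_P| = √(V_Px² + V_Py²) = 3.3439 m/s.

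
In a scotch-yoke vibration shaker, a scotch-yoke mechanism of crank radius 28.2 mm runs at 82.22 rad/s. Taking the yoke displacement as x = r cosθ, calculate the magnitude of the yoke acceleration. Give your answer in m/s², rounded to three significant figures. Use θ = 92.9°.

9.64

ω = 82.22 rad/s
x = r cosθ ⇒ ẍ = −rω² cosθ (ω constant).
|a| = rω²|cosθ| = 0.0282·(82.22)²·|cos 92.9°| = 9.6448 m/s².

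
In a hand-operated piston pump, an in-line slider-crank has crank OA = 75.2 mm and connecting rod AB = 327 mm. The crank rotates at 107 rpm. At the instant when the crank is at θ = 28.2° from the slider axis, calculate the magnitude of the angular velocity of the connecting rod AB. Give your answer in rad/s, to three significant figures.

2.28

ω = 11.21 rad/s (converted from 107 rpm).
The rod makes angle φ with the slider axis where L sinφ = r sinθ; differentiating, L cosφ·φ̇ = r ω cosθ.
L cosφ = √(L² − r² sin²θ) = 0.32506 m.
|ω_rod| = r ω |cosθ| / √(L² − r² sin²θ) = 0.0752·11.21·0.88130/0.32506 = 2.2845 rad/s.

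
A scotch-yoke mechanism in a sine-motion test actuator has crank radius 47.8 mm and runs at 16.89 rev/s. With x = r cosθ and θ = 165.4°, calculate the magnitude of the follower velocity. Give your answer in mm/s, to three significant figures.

1280

ω = 106.1 rad/s (from 16.89 rev/s).
x = r cosθ ⇒ ẋ = −rω sinθ.
|v| = rω|sinθ| = 0.0478·106.1·|sin 165.4°| = 1.2787 m/s = 1278.7 mm/s.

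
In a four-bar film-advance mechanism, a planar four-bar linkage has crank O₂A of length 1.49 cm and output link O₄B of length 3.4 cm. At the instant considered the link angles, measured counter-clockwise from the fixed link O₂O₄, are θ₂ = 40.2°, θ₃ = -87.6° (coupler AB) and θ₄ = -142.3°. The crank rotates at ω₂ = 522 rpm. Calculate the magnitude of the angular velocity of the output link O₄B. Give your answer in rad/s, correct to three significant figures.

23.2

ω₂ = 54.66 rad/s (from 522 rpm).
Differentiating the loop-closure r₂e^{iθ₂}+r₃e^{iθ₃}=r₁+r₄e^{iθ₄} gives r₂ω₂e^{iθ₂}+r₃ω₃e^{iθ₃}=r₄ω₄e^{iθ₄}.
Eliminating the other unknown: ω₄ = r₂ω₂ sin(θ₂−θ₃) / [r₄ sin(θ₄−θ₃)].
Numerator sine = +0.79016; denominator sine = -0.81614.
Result = 0.0149·54.66·(+0.79016) / (0.034·(-0.81614)) = -23.193 rad/s; magnitude 23.193 rad/s.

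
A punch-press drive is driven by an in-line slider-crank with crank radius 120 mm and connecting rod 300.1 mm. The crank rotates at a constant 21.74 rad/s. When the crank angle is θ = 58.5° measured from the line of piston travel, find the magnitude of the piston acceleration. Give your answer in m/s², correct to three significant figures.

ω = 21.74 rad/s
x(θ) = r cosθ + √(L² − r² sin²θ); with ω constant, a = ω²·d²x/dθ².
d²x/dθ² = −r cosθ − r²(cos2θ)/√u − r⁴ sin²2θ/(4u^{3/2}),  u = L² − r² sin²θ = 0.0795913 m².
Substituting r = 0.12 m, L = 0.3001 m, θ = 58.5°: d²x/dθ² = -0.04136 m.
a = ω²·d²x/dθ² = (21.74)²·(-0.04136) = -19.548 m/s²;  |a| = 19.548 m/s².

19.5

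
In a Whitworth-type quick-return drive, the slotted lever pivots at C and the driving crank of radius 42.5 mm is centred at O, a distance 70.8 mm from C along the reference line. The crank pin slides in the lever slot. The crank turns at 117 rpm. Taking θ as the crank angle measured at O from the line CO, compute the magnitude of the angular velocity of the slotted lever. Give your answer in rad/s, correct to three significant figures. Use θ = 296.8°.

4.07

ω = 12.25 rad/s (from 117 rpm).
Crank pin A relative to C: A = (d + r cosθ, r sinθ); lever angle φ = atan2(r sinθ, d + r cosθ).
Differentiating tanφ: φ̇ = rω(d cosθ + r)/(d² + r² + 2dr cosθ).
d² + r² + 2dr cosθ = |CA|² = 0.00953227 m²;  d cosθ + r = +0.074422 m.
|ω_lever| = |0.0425·12.25·+0.074422| / 0.00953227 = 4.0655 rad/s.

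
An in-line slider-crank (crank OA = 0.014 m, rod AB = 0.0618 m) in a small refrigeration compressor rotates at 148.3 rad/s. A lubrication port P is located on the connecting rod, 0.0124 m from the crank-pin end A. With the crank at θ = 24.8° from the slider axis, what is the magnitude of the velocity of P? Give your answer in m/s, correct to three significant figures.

ω = 148.3 rad/s.  Crank-pin speed |V_A| = rω = 2.0762 m/s, perpendicular to OA.
Rod angle: sinφ = −(r/L) sinθ ⇒ φ = -5.453°; ω_rod = −rω cosθ/√(L²−r²sin²θ) = -30.636 rad/s.
V_P = V_A + ω_rod × AP, with AP = 0.0124 m along the rod.
Components: V_Px = −rω sinθ − a·ω_rod·sinφ = -0.90696 m/s;  V_Py = rω cosθ + a·ω_rod·cosφ = +1.5066 m/s.
|V_P| = √(V_Px² + V_Py²) = 1.7585 m/s.

1.76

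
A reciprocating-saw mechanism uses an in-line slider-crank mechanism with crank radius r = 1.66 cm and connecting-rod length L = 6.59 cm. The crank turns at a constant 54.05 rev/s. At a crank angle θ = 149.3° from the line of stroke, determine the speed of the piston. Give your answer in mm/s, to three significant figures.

2250

ω = 2π·54 = 339.6 rad/s
For an in-line slider-crank, x = r cosθ + √(L² − r² sin²θ), so v = −rω sinθ·[1 + r cosθ/√(L² − r² sin²θ)].
With r = 0.0166 m, L = 0.0659 m, θ = 149.3°: √(L² − r² sin²θ) = 0.065353 m.
v = −0.0166·339.6·0.51054·[1 + 0.0166·-0.85985/0.065353] = -2.2496 m/s.
|v| = 2.2496 m/s = 2249.6 mm/s.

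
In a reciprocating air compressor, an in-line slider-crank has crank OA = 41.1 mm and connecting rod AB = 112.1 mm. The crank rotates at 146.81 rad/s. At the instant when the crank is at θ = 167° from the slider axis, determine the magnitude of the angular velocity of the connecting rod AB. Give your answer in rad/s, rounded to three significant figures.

52.6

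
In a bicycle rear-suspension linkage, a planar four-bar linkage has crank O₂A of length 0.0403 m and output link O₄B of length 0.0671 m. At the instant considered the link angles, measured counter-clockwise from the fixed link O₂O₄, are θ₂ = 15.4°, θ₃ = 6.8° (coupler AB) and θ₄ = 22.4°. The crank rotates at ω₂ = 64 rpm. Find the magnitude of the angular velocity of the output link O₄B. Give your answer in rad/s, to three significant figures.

2.24

ω₂ = 6.702 rad/s (from 64 rpm).
Differentiating the loop-closure r₂e^{iθ₂}+r₃e^{iθ₃}=r₁+r₄e^{iθ₄} gives r₂ω₂e^{iθ₂}+r₃ω₃e^{iθ₃}=r₄ω₄e^{iθ₄}.
Eliminating the other unknown: ω₄ = r₂ω₂ sin(θ₂−θ₃) / [r₄ sin(θ₄−θ₃)].
Numerator sine = +0.14954; denominator sine = +0.26892.
Result = 0.0403·6.702·(+0.14954) / (0.0671·(+0.26892)) = +2.2383 rad/s; magnitude 2.2383 rad/s.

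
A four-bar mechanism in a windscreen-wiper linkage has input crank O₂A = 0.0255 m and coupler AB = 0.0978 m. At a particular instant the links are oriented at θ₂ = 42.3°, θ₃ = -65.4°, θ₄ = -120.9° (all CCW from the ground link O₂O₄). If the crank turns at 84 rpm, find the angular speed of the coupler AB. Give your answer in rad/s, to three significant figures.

0.804

ω₂ = 8.796 rad/s (from 84 rpm).
Differentiating the loop-closure r₂e^{iθ₂}+r₃e^{iθ₃}=r₁+r₄e^{iθ₄} gives r₂ω₂e^{iθ₂}+r₃ω₃e^{iθ₃}=r₄ω₄e^{iθ₄}.
Eliminating the other unknown: ω₃ = r₂ω₂ sin(θ₄−θ₂) / [r₃ sin(θ₃−θ₄)].
Numerator sine = -0.28903; denominator sine = +0.82413.
Result = 0.0255·8.796·(-0.28903) / (0.0978·(+0.82413)) = -0.80438 rad/s; magnitude 0.80438 rad/s.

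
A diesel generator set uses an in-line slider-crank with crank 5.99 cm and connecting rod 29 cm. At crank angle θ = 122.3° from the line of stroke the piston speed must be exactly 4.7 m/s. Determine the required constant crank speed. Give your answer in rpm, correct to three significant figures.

For an in-line slider-crank, |v_piston| = rω|sinθ|·[1 + r cosθ/√(L² − r² sin²θ)].
With r = 0.0599 m, L = 0.29 m, θ = 122.3°: the bracketed kinematic factor |dx/dθ| = 0.044956 m.
ω = v/|dx/dθ| = 4.7/0.044956 = 104.55 rad/s.
N = 60ω/(2π) = 998.35 rpm.

998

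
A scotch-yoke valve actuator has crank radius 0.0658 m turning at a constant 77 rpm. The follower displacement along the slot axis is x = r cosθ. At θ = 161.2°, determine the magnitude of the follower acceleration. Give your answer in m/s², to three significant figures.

4.05

ω = 8.063 rad/s (from 77 rpm).
x = r cosθ ⇒ ẍ = −rω² cosθ (ω constant).
|a| = rω²|cosθ| = 0.0658·(8.063)²·|cos 161.2°| = 4.05 m/s².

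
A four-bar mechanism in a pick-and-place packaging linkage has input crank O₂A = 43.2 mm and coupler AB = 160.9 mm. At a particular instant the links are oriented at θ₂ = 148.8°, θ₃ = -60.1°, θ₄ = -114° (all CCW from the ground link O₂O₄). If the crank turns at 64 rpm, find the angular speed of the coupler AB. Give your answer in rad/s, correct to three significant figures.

2.21

ω₂ = 6.702 rad/s (from 64 rpm).
Differentiating the loop-closure r₂e^{iθ₂}+r₃e^{iθ₃}=r₁+r₄e^{iθ₄} gives r₂ω₂e^{iθ₂}+r₃ω₃e^{iθ₃}=r₄ω₄e^{iθ₄}.
Eliminating the other unknown: ω₃ = r₂ω₂ sin(θ₄−θ₂) / [r₃ sin(θ₃−θ₄)].
Numerator sine = +0.99211; denominator sine = +0.80799.
Result = 0.0432·6.702·(+0.99211) / (0.1609·(+0.80799)) = +2.2095 rad/s; magnitude 2.2095 rad/s.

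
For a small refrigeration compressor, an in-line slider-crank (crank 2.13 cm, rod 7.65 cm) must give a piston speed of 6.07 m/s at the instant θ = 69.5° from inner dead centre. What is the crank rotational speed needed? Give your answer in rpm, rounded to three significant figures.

2640

For an in-line slider-crank, |v_piston| = rω|sinθ|·[1 + r cosθ/√(L² − r² sin²θ)].
With r = 0.0213 m, L = 0.0765 m, θ = 69.5°: the bracketed kinematic factor |dx/dθ| = 0.021966 m.
ω = v/|dx/dθ| = 6.07/0.021966 = 276.33 rad/s.
N = 60ω/(2π) = 2638.8 rpm.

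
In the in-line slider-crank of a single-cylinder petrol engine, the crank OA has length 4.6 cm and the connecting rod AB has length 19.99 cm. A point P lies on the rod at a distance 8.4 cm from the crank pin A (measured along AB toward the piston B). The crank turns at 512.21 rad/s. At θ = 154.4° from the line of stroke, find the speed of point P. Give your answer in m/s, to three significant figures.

ω = 512.2 rad/s.  Crank-pin speed |V_A| = rω = 23.562 m/s, perpendicular to OA.
Rod angle: sinφ = −(r/L) sinθ ⇒ φ = -5.706°; ω_rod = −rω cosθ/√(L²−r²sin²θ) = +106.83 rad/s.
V_P = V_A + ω_rod × AP, with AP = 0.084 m along the rod.
Components: V_Px = −rω sinθ − a·ω_rod·sinφ = -9.2884 m/s;  V_Py = rω cosθ + a·ω_rod·cosφ = -12.32 m/s.
|V_P| = √(V_Px² + V_Py²) = 15.429 m/s.

15.4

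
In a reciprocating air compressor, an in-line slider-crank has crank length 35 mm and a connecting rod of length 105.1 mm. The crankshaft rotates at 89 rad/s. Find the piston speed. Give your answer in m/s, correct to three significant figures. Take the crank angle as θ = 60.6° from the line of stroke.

3.18

ω = 89 rad/s
For an in-line slider-crank, x = r cosθ + √(L² − r² sin²θ), so v = −rω sinθ·[1 + r cosθ/√(L² − r² sin²θ)].
With r = 0.035 m, L = 0.1051 m, θ = 60.6°: √(L² − r² sin²θ) = 0.10058 m.
v = −0.035·89·0.87121·[1 + 0.035·0.49090/0.10058] = -3.1774 m/s.
|v| = 3.1774 m/s.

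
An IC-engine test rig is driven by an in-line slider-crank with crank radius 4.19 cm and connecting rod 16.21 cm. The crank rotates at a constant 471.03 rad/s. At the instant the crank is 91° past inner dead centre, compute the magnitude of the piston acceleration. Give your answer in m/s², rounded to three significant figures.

2650

ω = 471 rad/s
x(θ) = r cosθ + √(L² − r² sin²θ); with ω constant, a = ω²·d²x/dθ².
d²x/dθ² = −r cosθ − r²(cos2θ)/√u − r⁴ sin²2θ/(4u^{3/2}),  u = L² − r² sin²θ = 0.0245213 m².
Substituting r = 0.0419 m, L = 0.1621 m, θ = 91°: d²x/dθ² = +0.011935 m.
a = ω²·d²x/dθ² = (471)²·(+0.011935) = +2648.1 m/s²;  |a| = 2648.1 m/s².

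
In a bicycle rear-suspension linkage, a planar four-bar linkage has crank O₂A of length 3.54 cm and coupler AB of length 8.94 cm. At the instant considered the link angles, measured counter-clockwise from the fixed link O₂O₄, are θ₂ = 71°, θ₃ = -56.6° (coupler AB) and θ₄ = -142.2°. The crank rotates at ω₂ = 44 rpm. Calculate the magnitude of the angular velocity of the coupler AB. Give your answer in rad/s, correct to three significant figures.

1.00

ω₂ = 4.608 rad/s (from 44 rpm).
Differentiating the loop-closure r₂e^{iθ₂}+r₃e^{iθ₃}=r₁+r₄e^{iθ₄} gives r₂ω₂e^{iθ₂}+r₃ω₃e^{iθ₃}=r₄ω₄e^{iθ₄}.
Eliminating the other unknown: ω₃ = r₂ω₂ sin(θ₄−θ₂) / [r₃ sin(θ₃−θ₄)].
Numerator sine = +0.54756; denominator sine = +0.99705.
Result = 0.0354·4.608·(+0.54756) / (0.0894·(+0.99705)) = +1.002 rad/s; magnitude 1.002 rad/s.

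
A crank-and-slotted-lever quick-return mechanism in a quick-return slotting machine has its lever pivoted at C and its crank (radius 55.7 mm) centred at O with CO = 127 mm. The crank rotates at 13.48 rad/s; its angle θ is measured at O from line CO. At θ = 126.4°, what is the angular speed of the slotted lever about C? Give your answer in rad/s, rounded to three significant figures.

1.36

ω = 13.48 rad/s
Crank pin A relative to C: A = (d + r cosθ, r sinθ); lever angle φ = atan2(r sinθ, d + r cosθ).
Differentiating tanφ: φ̇ = rω(d cosθ + r)/(d² + r² + 2dr cosθ).
d² + r² + 2dr cosθ = |CA|² = 0.0108359 m²;  d cosθ + r = -0.019664 m.
|ω_lever| = |0.0557·13.48·-0.019664| / 0.0108359 = 1.3626 rad/s.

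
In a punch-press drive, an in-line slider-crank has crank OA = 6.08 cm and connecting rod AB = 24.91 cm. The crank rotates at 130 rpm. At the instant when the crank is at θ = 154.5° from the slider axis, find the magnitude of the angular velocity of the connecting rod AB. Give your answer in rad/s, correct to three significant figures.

3.02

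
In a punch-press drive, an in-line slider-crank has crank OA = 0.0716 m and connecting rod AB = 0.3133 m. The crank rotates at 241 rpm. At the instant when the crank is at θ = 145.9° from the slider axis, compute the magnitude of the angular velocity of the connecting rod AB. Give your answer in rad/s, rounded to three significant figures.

4.82

ω = 25.24 rad/s (converted from 241 rpm).
The rod makes angle φ with the slider axis where L sinφ = r sinθ; differentiating, L cosφ·φ̇ = r ω cosθ.
L cosφ = √(L² − r² sin²θ) = 0.31072 m.
|ω_rod| = r ω |cosθ| / √(L² − r² sin²θ) = 0.0716·25.24·0.82806/0.31072 = 4.8156 rad/s.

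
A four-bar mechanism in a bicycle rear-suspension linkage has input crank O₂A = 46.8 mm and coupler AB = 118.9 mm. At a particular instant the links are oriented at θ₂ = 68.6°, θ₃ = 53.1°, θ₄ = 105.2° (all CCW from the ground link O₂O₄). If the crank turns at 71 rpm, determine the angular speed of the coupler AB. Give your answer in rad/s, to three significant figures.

2.21

ω₂ = 7.435 rad/s (from 71 rpm).
Differentiating the loop-closure r₂e^{iθ₂}+r₃e^{iθ₃}=r₁+r₄e^{iθ₄} gives r₂ω₂e^{iθ₂}+r₃ω₃e^{iθ₃}=r₄ω₄e^{iθ₄}.
Eliminating the other unknown: ω₃ = r₂ω₂ sin(θ₄−θ₂) / [r₃ sin(θ₃−θ₄)].
Numerator sine = +0.59622; denominator sine = -0.78908.
Result = 0.0468·7.435·(+0.59622) / (0.1189·(-0.78908)) = -2.2112 rad/s; magnitude 2.2112 rad/s.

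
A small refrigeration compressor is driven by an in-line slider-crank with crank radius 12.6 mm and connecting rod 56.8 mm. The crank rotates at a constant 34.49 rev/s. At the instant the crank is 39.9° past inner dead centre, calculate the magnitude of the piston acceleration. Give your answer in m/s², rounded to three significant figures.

479

ω = 2π·34.5 = 216.7 rad/s
x(θ) = r cosθ + √(L² − r² sin²θ); with ω constant, a = ω²·d²x/dθ².
d²x/dθ² = −r cosθ − r²(cos2θ)/√u − r⁴ sin²2θ/(4u^{3/2}),  u = L² − r² sin²θ = 0.00316092 m².
Substituting r = 0.0126 m, L = 0.0568 m, θ = 39.9°: d²x/dθ² = -0.010201 m.
a = ω²·d²x/dθ² = (216.7)²·(-0.010201) = -479.04 m/s²;  |a| = 479.04 m/s².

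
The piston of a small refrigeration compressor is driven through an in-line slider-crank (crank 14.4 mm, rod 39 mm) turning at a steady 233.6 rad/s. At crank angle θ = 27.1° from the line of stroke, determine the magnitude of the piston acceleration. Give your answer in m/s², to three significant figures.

878

ω = 233.6 rad/s
x(θ) = r cosθ + √(L² − r² sin²θ); with ω constant, a = ω²·d²x/dθ².
d²x/dθ² = −r cosθ − r²(cos2θ)/√u − r⁴ sin²2θ/(4u^{3/2}),  u = L² − r² sin²θ = 0.00147797 m².
Substituting r = 0.0144 m, L = 0.039 m, θ = 27.1°: d²x/dθ² = -0.016099 m.
a = ω²·d²x/dθ² = (233.6)²·(-0.016099) = -878.49 m/s²;  |a| = 878.49 m/s².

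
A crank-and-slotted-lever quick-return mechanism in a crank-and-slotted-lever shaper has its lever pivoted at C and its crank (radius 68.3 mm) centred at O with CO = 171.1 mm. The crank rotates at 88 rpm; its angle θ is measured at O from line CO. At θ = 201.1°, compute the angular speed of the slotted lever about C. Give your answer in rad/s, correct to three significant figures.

4.74

ω = 9.215 rad/s (from 88 rpm).
Crank pin A relative to C: A = (d + r cosθ, r sinθ); lever angle φ = atan2(r sinθ, d + r cosθ).
Differentiating tanφ: φ̇ = rω(d cosθ + r)/(d² + r² + 2dr cosθ).
d² + r² + 2dr cosθ = |CA|² = 0.0121349 m²;  d cosθ + r = -0.091328 m.
|ω_lever| = |0.0683·9.215·-0.091328| / 0.0121349 = 4.737 rad/s.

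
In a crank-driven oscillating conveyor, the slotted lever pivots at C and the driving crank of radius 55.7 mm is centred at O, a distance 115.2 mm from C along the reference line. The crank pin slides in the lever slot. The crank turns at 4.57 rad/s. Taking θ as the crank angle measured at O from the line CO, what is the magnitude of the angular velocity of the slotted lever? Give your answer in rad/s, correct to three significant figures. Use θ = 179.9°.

ω = 4.57 rad/s
Crank pin A relative to C: A = (d + r cosθ, r sinθ); lever angle φ = atan2(r sinθ, d + r cosθ).
Differentiating tanφ: φ̇ = rω(d cosθ + r)/(d² + r² + 2dr cosθ).
d² + r² + 2dr cosθ = |CA|² = 0.00354027 m²;  d cosθ + r = -0.0595 m.
|ω_lever| = |0.0557·4.57·-0.0595| / 0.00354027 = 4.2781 rad/s.

4.28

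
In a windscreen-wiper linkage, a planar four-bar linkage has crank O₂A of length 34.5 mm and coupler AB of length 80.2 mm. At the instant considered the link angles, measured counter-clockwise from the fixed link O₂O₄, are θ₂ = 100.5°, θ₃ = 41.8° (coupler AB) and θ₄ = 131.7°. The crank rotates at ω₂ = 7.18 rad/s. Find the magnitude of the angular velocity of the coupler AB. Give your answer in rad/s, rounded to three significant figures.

ω₂ = 7.18 rad/s
Differentiating the loop-closure r₂e^{iθ₂}+r₃e^{iθ₃}=r₁+r₄e^{iθ₄} gives r₂ω₂e^{iθ₂}+r₃ω₃e^{iθ₃}=r₄ω₄e^{iθ₄}.
Eliminating the other unknown: ω₃ = r₂ω₂ sin(θ₄−θ₂) / [r₃ sin(θ₃−θ₄)].
Numerator sine = +0.51803; denominator sine = -1.00000.
Result = 0.0345·7.18·(+0.51803) / (0.0802·(-1.00000)) = -1.6 rad/s; magnitude 1.6 rad/s.

1.60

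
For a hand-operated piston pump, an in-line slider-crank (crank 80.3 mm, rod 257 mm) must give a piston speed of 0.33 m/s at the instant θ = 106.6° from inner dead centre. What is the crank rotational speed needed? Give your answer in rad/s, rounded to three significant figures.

4.73

For an in-line slider-crank, |v_piston| = rω|sinθ|·[1 + r cosθ/√(L² − r² sin²θ)].
With r = 0.0803 m, L = 0.257 m, θ = 106.6°: the bracketed kinematic factor |dx/dθ| = 0.069754 m.
ω = v/|dx/dθ| = 0.33/0.069754 = 4.7309 rad/s.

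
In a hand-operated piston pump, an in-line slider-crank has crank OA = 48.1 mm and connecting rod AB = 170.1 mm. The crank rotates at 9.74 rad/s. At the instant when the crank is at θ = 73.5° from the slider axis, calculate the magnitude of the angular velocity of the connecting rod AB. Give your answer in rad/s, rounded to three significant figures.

0.813

ω = 9.74 rad/s
The rod makes angle φ with the slider axis where L sinφ = r sinθ; differentiating, L cosφ·φ̇ = r ω cosθ.
L cosφ = √(L² − r² sin²θ) = 0.16373 m.
|ω_rod| = r ω |cosθ| / √(L² − r² sin²θ) = 0.0481·9.74·0.28402/0.16373 = 0.81268 rad/s.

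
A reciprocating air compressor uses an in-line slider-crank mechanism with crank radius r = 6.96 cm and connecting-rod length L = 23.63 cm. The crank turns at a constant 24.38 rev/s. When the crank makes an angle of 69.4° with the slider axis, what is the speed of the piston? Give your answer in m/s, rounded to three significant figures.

ω = 2π·24.4 = 153.2 rad/s
For an in-line slider-crank, x = r cosθ + √(L² − r² sin²θ), so v = −rω sinθ·[1 + r cosθ/√(L² − r² sin²θ)].
With r = 0.0696 m, L = 0.2363 m, θ = 69.4°: √(L² − r² sin²θ) = 0.22714 m.
v = −0.0696·153.2·0.93606·[1 + 0.0696·0.35184/0.22714] = -11.056 m/s.
|v| = 11.056 m/s.

11.1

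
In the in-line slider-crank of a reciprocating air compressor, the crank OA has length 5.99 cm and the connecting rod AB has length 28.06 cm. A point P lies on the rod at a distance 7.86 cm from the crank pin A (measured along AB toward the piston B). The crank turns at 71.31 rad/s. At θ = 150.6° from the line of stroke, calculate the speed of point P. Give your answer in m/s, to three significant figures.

ω = 71.31 rad/s.  Crank-pin speed |V_A| = rω = 4.2715 m/s, perpendicular to OA.
Rod angle: sinφ = −(r/L) sinθ ⇒ φ = -6.015°; ω_rod = −rω cosθ/√(L²−r²sin²θ) = +13.336 rad/s.
V_P = V_A + ω_rod × AP, with AP = 0.0786 m along the rod.
Components: V_Px = −rω sinθ − a·ω_rod·sinφ = -1.987 m/s;  V_Py = rω cosθ + a·ω_rod·cosφ = -2.679 m/s.
|V_P| = √(V_Px² + V_Py²) = 3.3354 m/s.

3.34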